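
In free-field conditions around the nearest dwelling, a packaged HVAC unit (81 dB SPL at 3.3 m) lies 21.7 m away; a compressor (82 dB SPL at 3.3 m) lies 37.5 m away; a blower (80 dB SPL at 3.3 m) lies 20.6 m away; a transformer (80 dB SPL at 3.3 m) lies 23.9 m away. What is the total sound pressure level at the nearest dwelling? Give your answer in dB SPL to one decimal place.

Propagate each source to the receiver with L = L_ref − 20·log₁₀(r/r_ref), then add intensities.
packaged HVAC unit: 81 − 20·log₁₀(21.7/3.3) = 81 − 16.36 = 64.64 dB SPL.
compressor: 82 − 20·log₁₀(37.5/3.3) = 82 − 21.11 = 60.89 dB SPL.
blower: 80 − 20·log₁₀(20.6/3.3) = 80 − 15.91 = 64.09 dB SPL.
transformer: 80 − 20·log₁₀(23.9/3.3) = 80 − 17.20 = 62.80 dB SPL.
Σ 10^(L/10) = 8.611e+06 → L_total = 10·log₁₀(8.611e+06) = 69.35 dB SPL.

69.4 dB SPL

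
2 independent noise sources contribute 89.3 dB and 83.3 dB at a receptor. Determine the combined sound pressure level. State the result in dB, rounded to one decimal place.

Incoherent sources combine by intensity addition: L_total = 10·log₁₀(Σ 10^(L_i/10)).
Σ 10^(L/10) = 10^(89.3/10) + 10^(83.3/10) = 1.065e+09.
L_total = 10·log₁₀(1.065e+09) = 90.27 dB.

90.3 dB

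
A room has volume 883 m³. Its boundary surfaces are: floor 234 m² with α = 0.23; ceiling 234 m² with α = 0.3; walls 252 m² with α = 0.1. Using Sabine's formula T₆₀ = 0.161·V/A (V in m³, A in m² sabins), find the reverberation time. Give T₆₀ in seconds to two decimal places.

Total absorption A = 234·0.23 + 234·0.3 + 252·0.1 = 149.22 m² sabins.
T₆₀ = 0.161 × 883 / 149.22 = 0.953 s.

0.95 s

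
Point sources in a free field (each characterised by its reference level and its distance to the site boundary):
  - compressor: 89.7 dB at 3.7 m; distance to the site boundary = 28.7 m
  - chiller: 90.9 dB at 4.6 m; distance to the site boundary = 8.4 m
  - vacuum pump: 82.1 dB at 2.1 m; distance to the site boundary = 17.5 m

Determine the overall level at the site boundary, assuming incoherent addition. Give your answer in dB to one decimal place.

Propagate each source to the receiver with L = L_ref − 20·log₁₀(r/r_ref), then add intensities.
compressor: 89.7 − 20·log₁₀(28.7/3.7) = 89.7 − 17.79 = 71.91 dB.
chiller: 90.9 − 20·log₁₀(8.4/4.6) = 90.9 − 5.23 = 85.67 dB.
vacuum pump: 82.1 − 20·log₁₀(17.5/2.1) = 82.1 − 18.42 = 63.68 dB.
Σ 10^(L/10) = 3.868e+08 → L_total = 10·log₁₀(3.868e+08) = 85.87 dB.

85.9 dB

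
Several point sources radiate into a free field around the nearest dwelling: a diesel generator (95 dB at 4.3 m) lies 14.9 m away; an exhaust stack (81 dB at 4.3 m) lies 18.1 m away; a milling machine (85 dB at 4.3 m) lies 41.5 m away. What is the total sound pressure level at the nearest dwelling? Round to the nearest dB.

84 dB

First find each source's level at the receiver (point-source: −20·log₁₀(r/r_ref)), then combine on an intensity basis.
diesel generator: 95 − 20·log₁₀(14.9/4.3) = 95 − 10.79 = 84.21 dB.
exhaust stack: 81 − 20·log₁₀(18.1/4.3) = 81 − 12.48 = 68.52 dB.
milling machine: 85 − 20·log₁₀(41.5/4.3) = 85 − 19.69 = 65.31 dB.
Σ 10^(L/10) = 2.739e+08 → L_total = 10·log₁₀(2.739e+08) = 84.38 dB.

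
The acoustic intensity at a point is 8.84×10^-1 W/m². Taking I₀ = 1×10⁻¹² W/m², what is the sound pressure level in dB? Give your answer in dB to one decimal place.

119.5 dB

Dividing by I₀ shifts the exponent by 12: I/I₀ = 8.84×10^11.
L = 10·(0.9465 + 11) = 119.46 dB.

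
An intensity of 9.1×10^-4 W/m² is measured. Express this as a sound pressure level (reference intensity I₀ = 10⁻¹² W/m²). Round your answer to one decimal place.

Dividing by I₀ shifts the exponent by 12: I/I₀ = 9.1×10^8.
L = 10·(0.9590 + 8) = 89.59 dB.

89.6 dB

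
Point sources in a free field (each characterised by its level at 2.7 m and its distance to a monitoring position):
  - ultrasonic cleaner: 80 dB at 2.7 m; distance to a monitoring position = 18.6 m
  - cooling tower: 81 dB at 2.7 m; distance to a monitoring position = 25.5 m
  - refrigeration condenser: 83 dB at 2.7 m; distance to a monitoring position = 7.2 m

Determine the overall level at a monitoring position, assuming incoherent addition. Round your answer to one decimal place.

Propagate each source to the receiver with L = L_ref − 20·log₁₀(r/r_ref), then add intensities.
ultrasonic cleaner: 80 − 20·log₁₀(18.6/2.7) = 80 − 16.76 = 63.24 dB.
cooling tower: 81 − 20·log₁₀(25.5/2.7) = 81 − 19.50 = 61.50 dB.
refrigeration condenser: 83 − 20·log₁₀(7.2/2.7) = 83 − 8.52 = 74.48 dB.
Σ 10^(L/10) = 3.158e+07 → L_total = 10·log₁₀(3.158e+07) = 74.99 dB.

75.0 dB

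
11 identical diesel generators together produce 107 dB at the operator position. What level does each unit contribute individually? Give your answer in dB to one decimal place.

96.6 dB

11 equal contributions raise the level by 10·log₁₀ 11 = 10.414 dB, so each unit alone gives 107 − 10.414.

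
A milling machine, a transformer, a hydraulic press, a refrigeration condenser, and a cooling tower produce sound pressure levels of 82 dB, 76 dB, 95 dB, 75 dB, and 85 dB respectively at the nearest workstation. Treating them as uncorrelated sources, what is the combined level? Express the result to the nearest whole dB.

96 dB

Incoherent sources combine by intensity addition: L_total = 10·log₁₀(Σ 10^(L_i/10)).
Σ 10^(L/10) = 10^(82/10) + 10^(76/10) + 10^(95/10) + 10^(75/10) + 10^(85/10) = 3.708e+09.
L_total = 10·log₁₀(3.708e+09) = 95.69 dB.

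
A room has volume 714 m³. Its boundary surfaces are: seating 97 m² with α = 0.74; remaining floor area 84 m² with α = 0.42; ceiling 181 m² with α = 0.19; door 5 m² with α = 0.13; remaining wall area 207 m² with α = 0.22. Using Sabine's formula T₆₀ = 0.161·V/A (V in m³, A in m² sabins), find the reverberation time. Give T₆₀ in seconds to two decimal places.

0.61 s

A = Σ Sᵢαᵢ = 97·0.74 + 84·0.42 + 181·0.19 + 5·0.13 + 207·0.22 = 187.64 m².
T₆₀ = 0.161 × 714 / 187.64 = 0.613 s.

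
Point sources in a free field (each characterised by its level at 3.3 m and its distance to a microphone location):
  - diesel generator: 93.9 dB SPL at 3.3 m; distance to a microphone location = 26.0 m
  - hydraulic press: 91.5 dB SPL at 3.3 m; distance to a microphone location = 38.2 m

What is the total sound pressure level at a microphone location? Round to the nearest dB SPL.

First find each source's level at the receiver (point-source: −20·log₁₀(r/r_ref)), then combine on an intensity basis.
diesel generator: 93.9 − 20·log₁₀(26.0/3.3) = 93.9 − 17.93 = 75.97 dB SPL.
hydraulic press: 91.5 − 20·log₁₀(38.2/3.3) = 91.5 − 21.27 = 70.23 dB SPL.
Σ 10^(L/10) = 5.009e+07 → L_total = 10·log₁₀(5.009e+07) = 77.00 dB SPL.

77 dB SPL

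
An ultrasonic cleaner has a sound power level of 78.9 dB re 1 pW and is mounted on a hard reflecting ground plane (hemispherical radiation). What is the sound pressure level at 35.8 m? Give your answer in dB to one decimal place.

Free-field hemispherical radiation: L_p = L_w − 10·log₁₀(2π·r²), r = 35.8 m.
2π·r² = 8053 m², 10·log₁₀ of that is 39.059 dB.
L_p = 78.9 − 39.059 = 39.84 dB.

39.8 dB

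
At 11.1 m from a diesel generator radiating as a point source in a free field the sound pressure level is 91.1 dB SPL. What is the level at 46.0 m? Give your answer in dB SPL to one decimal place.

Point-source attenuation: ΔL = 20·log₁₀(r₂/r₁) = 20·log₁₀(46.0/11.1) = 12.349 dB.
L₂ = 91.1 − 20·log₁₀(46.0/11.1) = 91.1 − 12.349 = 78.75 dB SPL.

78.8 dB SPL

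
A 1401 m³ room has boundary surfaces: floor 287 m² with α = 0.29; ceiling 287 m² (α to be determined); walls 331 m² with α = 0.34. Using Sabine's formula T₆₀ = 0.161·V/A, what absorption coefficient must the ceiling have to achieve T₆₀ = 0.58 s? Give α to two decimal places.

From T₆₀ = 0.161·V/A, the target T₆₀ = 0.58 s needs A = 0.161·1401/0.58 = 388.90 m².
Absorption from the other surfaces = 287·0.29 + 331·0.34 = 195.77 m², so the ceiling must supply 193.13 m² over 287 m².
α = 193.13/287 = 0.673.

0.67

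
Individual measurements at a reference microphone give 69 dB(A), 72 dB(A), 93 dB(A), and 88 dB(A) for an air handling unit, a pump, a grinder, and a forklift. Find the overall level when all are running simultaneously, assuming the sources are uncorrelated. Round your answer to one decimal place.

Incoherent sources combine by intensity addition: L_total = 10·log₁₀(Σ 10^(L_i/10)).
Σ 10^(L/10) = 10^(69/10) + 10^(72/10) + 10^(93/10) + 10^(88/10) = 2.650e+09.
L_total = 10·log₁₀(2.650e+09) = 94.23 dB(A).

94.2 dB(A)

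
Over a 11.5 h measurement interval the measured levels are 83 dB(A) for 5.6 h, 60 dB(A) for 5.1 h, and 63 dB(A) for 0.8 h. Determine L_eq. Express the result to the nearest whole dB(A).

80 dB(A)

Weight each interval's intensity by its duration and average over T = 11.5 h:
Σ tᵢ·10^(Lᵢ/10) = 5.6·10^(83/10) + 5.1·10^(60/10) + 0.8·10^(63/10) = 1.124e+09.
L_eq = 10·log₁₀(1.124e+09/11.5) = 79.90 dB(A).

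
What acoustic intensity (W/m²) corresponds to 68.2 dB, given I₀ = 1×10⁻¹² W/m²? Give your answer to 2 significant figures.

I = I₀·10^(L/10) = 10⁻¹² × 10^(68.2/10) = 10^(-5.180).

6.6e-06 W/m²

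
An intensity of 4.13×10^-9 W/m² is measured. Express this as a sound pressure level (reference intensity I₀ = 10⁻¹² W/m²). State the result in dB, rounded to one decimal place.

36.2 dB

Dividing by I₀ shifts the exponent by 12: I/I₀ = 4.13×10^3.
L = 10·(0.6160 + 3) = 36.16 dB.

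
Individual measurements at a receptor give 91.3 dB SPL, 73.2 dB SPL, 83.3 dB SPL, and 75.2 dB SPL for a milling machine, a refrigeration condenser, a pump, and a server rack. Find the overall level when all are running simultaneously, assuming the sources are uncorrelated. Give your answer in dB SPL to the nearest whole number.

92 dB SPL

For uncorrelated sources the intensities add, so convert each level to linear form, sum, and take 10·log₁₀ of the total.
Σ 10^(L/10) = 10^(91.3/10) + 10^(73.2/10) + 10^(83.3/10) + 10^(75.2/10) = 1.617e+09.
L_total = 10·log₁₀(1.617e+09) = 92.09 dB SPL.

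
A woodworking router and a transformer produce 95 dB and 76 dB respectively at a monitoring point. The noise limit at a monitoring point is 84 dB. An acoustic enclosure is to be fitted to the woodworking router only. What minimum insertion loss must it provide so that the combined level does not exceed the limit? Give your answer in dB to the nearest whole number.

Fixed contribution from the other source: Σ 10^(L/10) = 10^(76/10) = 3.981e+07 (76.00 dB).
The limit corresponds to 10^(84/10) = 2.512e+08; subtracting the fixed part leaves 2.114e+08 for the woodworking router, i.e. 83.25 dB.
So the woodworking router must be reduced from 95 to 83.25 dB: IL = 11.75 dB.

12 dB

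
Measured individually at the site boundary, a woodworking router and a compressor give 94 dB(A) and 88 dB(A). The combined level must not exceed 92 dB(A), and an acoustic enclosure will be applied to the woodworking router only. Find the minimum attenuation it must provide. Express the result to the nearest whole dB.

The untreated sources together contribute 10^(88/10) = 6.310e+08, i.e. 88.00 dB(A).
To meet 92 dB(A) overall, the treated woodworking router may contribute at most 10^(92/10) − 6.310e+08 = 9.539e+08, i.e. 89.80 dB(A).
Required insertion loss = 94 − 89.80 = 4.20 dB.

4 dB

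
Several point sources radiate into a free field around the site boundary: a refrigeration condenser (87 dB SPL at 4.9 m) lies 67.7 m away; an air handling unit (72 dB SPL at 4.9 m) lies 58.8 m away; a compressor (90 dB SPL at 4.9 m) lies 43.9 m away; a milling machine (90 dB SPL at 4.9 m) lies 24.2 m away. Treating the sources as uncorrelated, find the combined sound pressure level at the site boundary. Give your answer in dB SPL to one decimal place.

77.5 dB SPL

First find each source's level at the receiver (point-source: −20·log₁₀(r/r_ref)), then combine on an intensity basis.
refrigeration condenser: 87 − 20·log₁₀(67.7/4.9) = 87 − 22.81 = 64.19 dB SPL.
air handling unit: 72 − 20·log₁₀(58.8/4.9) = 72 − 21.58 = 50.42 dB SPL.
compressor: 90 − 20·log₁₀(43.9/4.9) = 90 − 19.05 = 70.95 dB SPL.
milling machine: 90 − 20·log₁₀(24.2/4.9) = 90 − 13.87 = 76.13 dB SPL.
Σ 10^(L/10) = 5.619e+07 → L_total = 10·log₁₀(5.619e+07) = 77.50 dB SPL.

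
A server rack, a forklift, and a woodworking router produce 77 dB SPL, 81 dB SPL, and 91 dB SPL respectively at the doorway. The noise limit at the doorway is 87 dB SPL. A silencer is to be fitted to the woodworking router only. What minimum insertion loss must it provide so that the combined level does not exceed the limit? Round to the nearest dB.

6 dB

Everything except the woodworking router sums to 10^(77/10) + 10^(81/10) = 1.760e+08 in linear terms, 82.46 dB SPL.
The limit corresponds to 10^(87/10) = 5.012e+08; subtracting the fixed part leaves 3.252e+08 for the woodworking router, i.e. 85.12 dB SPL.
So the woodworking router must be reduced from 91 to 85.12 dB SPL: IL = 5.88 dB.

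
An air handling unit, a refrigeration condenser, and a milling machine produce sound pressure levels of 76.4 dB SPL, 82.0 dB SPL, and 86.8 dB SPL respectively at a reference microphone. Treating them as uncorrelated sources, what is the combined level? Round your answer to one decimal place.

88.3 dB SPL

For uncorrelated sources the intensities add, so convert each level to linear form, sum, and take 10·log₁₀ of the total.
Σ 10^(L/10) = 10^(76.4/10) + 10^(82.0/10) + 10^(86.8/10) = 6.808e+08.
L_total = 10·log₁₀(6.808e+08) = 88.33 dB SPL.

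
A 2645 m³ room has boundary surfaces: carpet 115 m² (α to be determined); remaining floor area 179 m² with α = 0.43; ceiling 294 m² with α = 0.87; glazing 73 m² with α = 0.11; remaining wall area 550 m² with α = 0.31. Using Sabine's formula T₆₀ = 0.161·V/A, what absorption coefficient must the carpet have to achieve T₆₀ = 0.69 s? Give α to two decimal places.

A = 0.161·V/T₆₀ = 0.161·2645/0.69 = 617.17 m² sabins.
Absorption from the other surfaces = 179·0.43 + 294·0.87 + 73·0.11 + 550·0.31 = 511.28 m², so the carpet must supply 105.89 m² over 115 m².
α = 105.89/115 = 0.921.

0.92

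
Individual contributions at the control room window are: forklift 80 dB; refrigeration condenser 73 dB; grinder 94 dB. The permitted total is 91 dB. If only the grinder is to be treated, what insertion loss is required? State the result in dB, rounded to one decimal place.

The untreated sources together contribute 10^(80/10) + 10^(73/10) = 1.200e+08, i.e. 80.79 dB.
To meet 91 dB overall, the treated grinder may contribute at most 10^(91/10) − 1.200e+08 = 1.139e+09, i.e. 90.57 dB.
Required insertion loss = 94 − 90.57 = 3.43 dB.

3.4 dB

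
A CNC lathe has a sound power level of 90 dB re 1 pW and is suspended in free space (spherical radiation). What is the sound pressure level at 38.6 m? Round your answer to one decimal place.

47.3 dB

The power spreads over a sphere of area 4π·r², so L_p = L_w − 10·log₁₀(4π·r²).
4π·r² = 1.872e+04 m², 10·log₁₀ of that is 42.724 dB.
L_p = 90 − 42.724 = 47.28 dB.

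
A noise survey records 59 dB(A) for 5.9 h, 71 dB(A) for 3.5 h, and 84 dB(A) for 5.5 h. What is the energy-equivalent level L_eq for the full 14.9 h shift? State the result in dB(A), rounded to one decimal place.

79.8 dB(A)

The energy average is taken in the linear domain: L_eq = 10·log₁₀[(Σ tᵢ·10^(Lᵢ/10))/T], T = 14.9 h.
Σ tᵢ·10^(Lᵢ/10) = 5.9·10^(59/10) + 3.5·10^(71/10) + 5.5·10^(84/10) = 1.430e+09.
L_eq = 10·log₁₀(1.430e+09/14.9) = 79.82 dB(A).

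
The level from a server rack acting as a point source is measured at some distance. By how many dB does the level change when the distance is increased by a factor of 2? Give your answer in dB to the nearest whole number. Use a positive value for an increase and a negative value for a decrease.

-6 dB

A point source loses 6 dB per doubling of distance; generally ΔL = −20·log₁₀(r₂/r₁).
ΔL = −20·log₁₀(2) = -6.02 dB.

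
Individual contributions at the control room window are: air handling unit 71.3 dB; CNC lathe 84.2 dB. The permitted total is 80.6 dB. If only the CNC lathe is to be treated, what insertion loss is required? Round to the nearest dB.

4 dB

Fixed contribution from the other source: Σ 10^(L/10) = 10^(71.3/10) = 1.349e+07 (71.30 dB).
To meet 80.6 dB overall, the treated CNC lathe may contribute at most 10^(80.6/10) − 1.349e+07 = 1.013e+08, i.e. 80.06 dB.
So the CNC lathe must be reduced from 84.2 to 80.06 dB: IL = 4.14 dB.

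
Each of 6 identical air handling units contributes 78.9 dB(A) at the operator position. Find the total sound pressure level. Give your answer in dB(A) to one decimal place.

N identical incoherent sources raise the level by 10·log₁₀ N.
L_total = 78.9 + 10·log₁₀(6) = 78.9 + 7.782 = 86.68 dB(A).

86.7 dB(A)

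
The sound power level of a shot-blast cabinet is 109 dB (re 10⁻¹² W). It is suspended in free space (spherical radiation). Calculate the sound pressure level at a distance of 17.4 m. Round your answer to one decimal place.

73.2 dB

Free-field spherical radiation: L_p = L_w − 10·log₁₀(4π·r²), r = 17.4 m.
4π·r² = 3805 m², 10·log₁₀ of that is 35.803 dB.
L_p = 109 − 35.803 = 73.20 dB.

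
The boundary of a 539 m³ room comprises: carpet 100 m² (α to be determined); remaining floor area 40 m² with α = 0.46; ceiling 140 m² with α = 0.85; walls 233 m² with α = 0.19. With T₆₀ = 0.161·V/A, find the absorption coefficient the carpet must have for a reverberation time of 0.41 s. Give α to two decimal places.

0.30

From T₆₀ = 0.161·V/A, the target T₆₀ = 0.41 s needs A = 0.161·539/0.41 = 211.66 m².
Absorption from the other surfaces = 40·0.46 + 140·0.85 + 233·0.19 = 181.67 m², so the carpet must supply 29.99 m² over 100 m².
α = 29.99/100 = 0.300.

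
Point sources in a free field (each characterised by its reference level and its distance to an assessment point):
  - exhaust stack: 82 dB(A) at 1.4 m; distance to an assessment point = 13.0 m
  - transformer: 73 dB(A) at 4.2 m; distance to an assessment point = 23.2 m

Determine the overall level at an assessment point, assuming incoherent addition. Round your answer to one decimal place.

64.0 dB(A)

First find each source's level at the receiver (point-source: −20·log₁₀(r/r_ref)), then combine on an intensity basis.
exhaust stack: 82 − 20·log₁₀(13.0/1.4) = 82 − 19.36 = 62.64 dB(A).
transformer: 73 − 20·log₁₀(23.2/4.2) = 73 − 14.84 = 58.16 dB(A).
Σ 10^(L/10) = 2.492e+06 → L_total = 10·log₁₀(2.492e+06) = 63.97 dB(A).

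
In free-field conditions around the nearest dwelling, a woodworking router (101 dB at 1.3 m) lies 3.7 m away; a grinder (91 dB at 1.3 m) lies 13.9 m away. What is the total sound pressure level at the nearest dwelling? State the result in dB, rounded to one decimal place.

Apply inverse-square spreading to bring every level to the receiver, then sum 10^(L/10).
woodworking router: 101 − 20·log₁₀(3.7/1.3) = 101 − 9.09 = 91.91 dB.
grinder: 91 − 20·log₁₀(13.9/1.3) = 91 − 20.58 = 70.42 dB.
Σ 10^(L/10) = 1.565e+09 → L_total = 10·log₁₀(1.565e+09) = 91.95 dB.

91.9 dB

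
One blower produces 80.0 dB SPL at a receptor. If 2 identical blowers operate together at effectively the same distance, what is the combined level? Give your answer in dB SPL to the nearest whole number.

N identical incoherent sources raise the level by 10·log₁₀ N.
L_total = 80.0 + 10·log₁₀(2) = 80.0 + 3.010 = 83.01 dB SPL.

83 dB SPL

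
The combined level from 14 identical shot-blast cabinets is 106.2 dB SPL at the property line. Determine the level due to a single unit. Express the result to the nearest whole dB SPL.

For N identical incoherent sources L_total = L₁ + 10·log₁₀ N, so L₁ = 106.2 − 10·log₁₀(14) = 106.2 − 11.461.

95 dB SPL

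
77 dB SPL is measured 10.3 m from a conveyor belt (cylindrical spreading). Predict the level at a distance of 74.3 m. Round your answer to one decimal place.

68.4 dB SPL

Cylindrical spreading from a line source gives a 10·log₁₀(r₂/r₁) drop.
L₂ = 77 − 10·log₁₀(74.3/10.3) = 77 − 8.582 = 68.42 dB SPL.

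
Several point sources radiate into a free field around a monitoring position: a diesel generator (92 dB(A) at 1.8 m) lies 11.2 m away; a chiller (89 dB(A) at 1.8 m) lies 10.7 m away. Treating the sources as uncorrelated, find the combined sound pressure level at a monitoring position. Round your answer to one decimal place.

78.0 dB(A)

Propagate each source to the receiver with L = L_ref − 20·log₁₀(r/r_ref), then add intensities.
diesel generator: 92 − 20·log₁₀(11.2/1.8) = 92 − 15.88 = 76.12 dB(A).
chiller: 89 − 20·log₁₀(10.7/1.8) = 89 − 15.48 = 73.52 dB(A).
Σ 10^(L/10) = 6.342e+07 → L_total = 10·log₁₀(6.342e+07) = 78.02 dB(A).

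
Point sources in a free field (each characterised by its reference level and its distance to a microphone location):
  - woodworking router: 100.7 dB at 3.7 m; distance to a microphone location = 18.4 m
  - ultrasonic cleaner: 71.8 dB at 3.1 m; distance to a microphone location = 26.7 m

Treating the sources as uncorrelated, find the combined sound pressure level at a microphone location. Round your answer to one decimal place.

86.8 dB

Propagate each source to the receiver with L = L_ref − 20·log₁₀(r/r_ref), then add intensities.
woodworking router: 100.7 − 20·log₁₀(18.4/3.7) = 100.7 − 13.93 = 86.77 dB.
ultrasonic cleaner: 71.8 − 20·log₁₀(26.7/3.1) = 71.8 − 18.70 = 53.10 dB.
Σ 10^(L/10) = 4.753e+08 → L_total = 10·log₁₀(4.753e+08) = 86.77 dB.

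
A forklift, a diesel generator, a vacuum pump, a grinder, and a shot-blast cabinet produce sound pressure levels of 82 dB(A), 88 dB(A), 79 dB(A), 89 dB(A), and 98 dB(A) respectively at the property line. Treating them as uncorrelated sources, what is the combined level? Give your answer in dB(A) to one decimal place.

99.0 dB(A)

For uncorrelated sources the intensities add, so convert each level to linear form, sum, and take 10·log₁₀ of the total.
Σ 10^(L/10) = 10^(82/10) + 10^(88/10) + 10^(79/10) + 10^(89/10) + 10^(98/10) = 7.973e+09.
L_total = 10·log₁₀(7.973e+09) = 99.02 dB(A).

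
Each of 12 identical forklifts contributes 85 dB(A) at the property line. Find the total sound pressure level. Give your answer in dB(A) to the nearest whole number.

96 dB(A)

L_total = L₁ + 10·log₁₀ N for N identical incoherent sources.
L_total = 85 + 10·log₁₀(12) = 85 + 10.792 = 95.79 dB(A).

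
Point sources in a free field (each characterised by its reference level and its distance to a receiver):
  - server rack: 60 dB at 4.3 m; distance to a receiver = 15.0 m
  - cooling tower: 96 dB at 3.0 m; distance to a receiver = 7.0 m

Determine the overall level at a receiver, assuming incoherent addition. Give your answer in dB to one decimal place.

88.6 dB

Apply inverse-square spreading to bring every level to the receiver, then sum 10^(L/10).
server rack: 60 − 20·log₁₀(15.0/4.3) = 60 − 10.85 = 49.15 dB.
cooling tower: 96 − 20·log₁₀(7.0/3.0) = 96 − 7.36 = 88.64 dB.
Σ 10^(L/10) = 7.313e+08 → L_total = 10·log₁₀(7.313e+08) = 88.64 dB.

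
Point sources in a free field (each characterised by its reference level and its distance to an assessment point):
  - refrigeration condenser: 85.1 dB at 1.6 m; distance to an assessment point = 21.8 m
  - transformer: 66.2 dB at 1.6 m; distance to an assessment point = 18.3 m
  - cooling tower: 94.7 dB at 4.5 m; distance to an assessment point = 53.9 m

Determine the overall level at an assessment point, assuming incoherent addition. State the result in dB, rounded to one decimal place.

73.5 dB

Apply inverse-square spreading to bring every level to the receiver, then sum 10^(L/10).
refrigeration condenser: 85.1 − 20·log₁₀(21.8/1.6) = 85.1 − 22.69 = 62.41 dB.
transformer: 66.2 − 20·log₁₀(18.3/1.6) = 66.2 − 21.17 = 45.03 dB.
cooling tower: 94.7 − 20·log₁₀(53.9/4.5) = 94.7 − 21.57 = 73.13 dB.
Σ 10^(L/10) = 2.235e+07 → L_total = 10·log₁₀(2.235e+07) = 73.49 dB.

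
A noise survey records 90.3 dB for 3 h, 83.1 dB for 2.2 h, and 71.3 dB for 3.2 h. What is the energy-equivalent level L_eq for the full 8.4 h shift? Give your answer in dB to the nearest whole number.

86 dB

L_eq = 10·log₁₀[(1/T)·Σ tᵢ·10^(Lᵢ/10)] with T = 8.4 h.
Σ tᵢ·10^(Lᵢ/10) = 3·10^(90.3/10) + 2.2·10^(83.1/10) + 3.2·10^(71.3/10) = 3.707e+09.
L_eq = 10·log₁₀(3.707e+09/8.4) = 86.45 dB.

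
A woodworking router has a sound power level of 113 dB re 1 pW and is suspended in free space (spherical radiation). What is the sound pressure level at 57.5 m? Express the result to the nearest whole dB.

67 dB

Free-field spherical radiation: L_p = L_w − 10·log₁₀(4π·r²), r = 57.5 m.
4π·r² = 4.155e+04 m², 10·log₁₀ of that is 46.185 dB.
L_p = 113 − 46.185 = 66.81 dB.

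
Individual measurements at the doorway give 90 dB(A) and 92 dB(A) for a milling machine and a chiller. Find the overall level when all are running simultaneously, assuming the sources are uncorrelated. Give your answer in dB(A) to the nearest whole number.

Incoherent sources combine by intensity addition: L_total = 10·log₁₀(Σ 10^(L_i/10)).
Σ 10^(L/10) = 10^(90/10) + 10^(92/10) = 2.585e+09.
L_total = 10·log₁₀(2.585e+09) = 94.12 dB(A).

94 dB(A)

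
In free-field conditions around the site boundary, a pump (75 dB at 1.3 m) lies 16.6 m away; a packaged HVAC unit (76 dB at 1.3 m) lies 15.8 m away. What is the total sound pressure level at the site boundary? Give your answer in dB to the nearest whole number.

57 dB

First find each source's level at the receiver (point-source: −20·log₁₀(r/r_ref)), then combine on an intensity basis.
pump: 75 − 20·log₁₀(16.6/1.3) = 75 − 22.12 = 52.88 dB.
packaged HVAC unit: 76 − 20·log₁₀(15.8/1.3) = 76 − 21.69 = 54.31 dB.
Σ 10^(L/10) = 4.634e+05 → L_total = 10·log₁₀(4.634e+05) = 56.66 dB.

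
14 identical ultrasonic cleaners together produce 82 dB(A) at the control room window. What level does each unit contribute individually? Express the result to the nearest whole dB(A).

14 equal contributions raise the level by 10·log₁₀ 14 = 11.461 dB, so each unit alone gives 82 − 11.461.

71 dB(A)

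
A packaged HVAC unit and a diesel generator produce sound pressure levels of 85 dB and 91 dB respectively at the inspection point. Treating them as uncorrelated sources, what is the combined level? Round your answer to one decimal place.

92.0 dB

Incoherent sources combine by intensity addition: L_total = 10·log₁₀(Σ 10^(L_i/10)).
Σ 10^(L/10) = 10^(85/10) + 10^(91/10) = 1.575e+09.
L_total = 10·log₁₀(1.575e+09) = 91.97 dB.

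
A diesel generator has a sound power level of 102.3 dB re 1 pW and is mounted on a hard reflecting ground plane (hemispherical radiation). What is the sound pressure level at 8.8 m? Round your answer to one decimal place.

75.4 dB

Free-field hemispherical radiation: L_p = L_w − 10·log₁₀(2π·r²), r = 8.8 m.
2π·r² = 486.6 m², 10·log₁₀ of that is 26.871 dB.
L_p = 102.3 − 26.871 = 75.43 dB.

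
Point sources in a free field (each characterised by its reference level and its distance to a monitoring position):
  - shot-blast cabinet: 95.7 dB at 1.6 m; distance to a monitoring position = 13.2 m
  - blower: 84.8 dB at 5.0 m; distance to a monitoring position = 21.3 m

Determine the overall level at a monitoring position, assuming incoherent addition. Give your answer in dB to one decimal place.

Propagate each source to the receiver with L = L_ref − 20·log₁₀(r/r_ref), then add intensities.
shot-blast cabinet: 95.7 − 20·log₁₀(13.2/1.6) = 95.7 − 18.33 = 77.37 dB.
blower: 84.8 − 20·log₁₀(21.3/5.0) = 84.8 − 12.59 = 72.21 dB.
Σ 10^(L/10) = 7.123e+07 → L_total = 10·log₁₀(7.123e+07) = 78.53 dB.

78.5 dB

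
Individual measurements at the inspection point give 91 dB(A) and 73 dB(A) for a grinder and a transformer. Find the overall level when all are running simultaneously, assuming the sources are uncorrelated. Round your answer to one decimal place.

For uncorrelated sources the intensities add, so convert each level to linear form, sum, and take 10·log₁₀ of the total.
Σ 10^(L/10) = 10^(91/10) + 10^(73/10) = 1.279e+09.
L_total = 10·log₁₀(1.279e+09) = 91.07 dB(A).

91.1 dB(A)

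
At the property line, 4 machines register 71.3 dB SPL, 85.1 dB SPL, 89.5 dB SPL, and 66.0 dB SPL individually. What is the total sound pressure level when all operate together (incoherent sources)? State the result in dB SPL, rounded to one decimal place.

90.9 dB SPL

Incoherent sources combine by intensity addition: L_total = 10·log₁₀(Σ 10^(L_i/10)).
Σ 10^(L/10) = 10^(71.3/10) + 10^(85.1/10) + 10^(89.5/10) + 10^(66.0/10) = 1.232e+09.
L_total = 10·log₁₀(1.232e+09) = 90.91 dB SPL.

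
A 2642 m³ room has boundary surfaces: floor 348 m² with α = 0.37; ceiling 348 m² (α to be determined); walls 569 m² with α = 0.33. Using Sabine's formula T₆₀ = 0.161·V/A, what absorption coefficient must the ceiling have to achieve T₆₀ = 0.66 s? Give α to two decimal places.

A = 0.161·V/T₆₀ = 0.161·2642/0.66 = 644.49 m² sabins.
Absorption from the other surfaces = 348·0.37 + 569·0.33 = 316.53 m², so the ceiling must supply 327.96 m² over 348 m².
α = 327.96/348 = 0.942.

0.94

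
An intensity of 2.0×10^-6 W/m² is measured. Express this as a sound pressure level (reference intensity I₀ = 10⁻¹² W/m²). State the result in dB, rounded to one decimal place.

I/I₀ = 2.0×10^-6/10⁻¹² = 2.0×10^6, and L = 10·log₁₀(I/I₀).
L = 10·(0.3010 + 6) = 63.01 dB.

63.0 dB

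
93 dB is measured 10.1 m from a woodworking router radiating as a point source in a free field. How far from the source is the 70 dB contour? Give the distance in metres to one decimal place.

The 23.0 dB drop corresponds to a distance ratio of 10^(23.0/20) for a point source.
r₂ = 10.1·10^((93−70)/20) = 10.1·10^(23.0/20) = 142.67 m.

142.7 m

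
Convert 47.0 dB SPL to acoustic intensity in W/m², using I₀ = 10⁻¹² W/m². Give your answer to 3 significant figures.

5.01e-08 W/m²

I = I₀·10^(L/10) = 10⁻¹² × 10^(47.0/10) = 10^(-7.300).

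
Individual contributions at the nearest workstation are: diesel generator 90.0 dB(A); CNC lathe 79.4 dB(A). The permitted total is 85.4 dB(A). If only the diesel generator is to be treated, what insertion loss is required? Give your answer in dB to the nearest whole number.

6 dB

Fixed contribution from the other source: Σ 10^(L/10) = 10^(79.4/10) = 8.710e+07 (79.40 dB(A)).
The limit corresponds to 10^(85.4/10) = 3.467e+08; subtracting the fixed part leaves 2.596e+08 for the diesel generator, i.e. 84.14 dB(A).
So the diesel generator must be reduced from 90.0 to 84.14 dB(A): IL = 5.86 dB.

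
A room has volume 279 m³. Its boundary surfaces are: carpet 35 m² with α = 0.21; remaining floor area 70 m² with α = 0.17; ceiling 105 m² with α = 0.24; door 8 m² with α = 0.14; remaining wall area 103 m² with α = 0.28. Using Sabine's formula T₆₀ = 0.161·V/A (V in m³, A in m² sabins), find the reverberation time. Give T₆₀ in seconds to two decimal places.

0.60 s

Summing Sᵢαᵢ: 35·0.21 + 70·0.17 + 105·0.24 + 8·0.14 + 103·0.28 = 74.41 m².
T₆₀ = 0.161·V/A = 0.161·279/74.41 = 0.604 s.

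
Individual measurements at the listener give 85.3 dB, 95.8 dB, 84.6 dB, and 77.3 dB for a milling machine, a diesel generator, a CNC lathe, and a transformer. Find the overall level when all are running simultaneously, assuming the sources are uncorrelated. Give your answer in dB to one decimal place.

96.5 dB

Incoherent sources combine by intensity addition: L_total = 10·log₁₀(Σ 10^(L_i/10)).
Σ 10^(L/10) = 10^(85.3/10) + 10^(95.8/10) + 10^(84.6/10) + 10^(77.3/10) = 4.483e+09.
L_total = 10·log₁₀(4.483e+09) = 96.52 dB.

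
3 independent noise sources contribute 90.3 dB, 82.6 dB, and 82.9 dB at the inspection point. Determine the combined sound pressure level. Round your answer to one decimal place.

91.6 dB

For uncorrelated sources the intensities add, so convert each level to linear form, sum, and take 10·log₁₀ of the total.
Σ 10^(L/10) = 10^(90.3/10) + 10^(82.6/10) + 10^(82.9/10) = 1.448e+09.
L_total = 10·log₁₀(1.448e+09) = 91.61 dB.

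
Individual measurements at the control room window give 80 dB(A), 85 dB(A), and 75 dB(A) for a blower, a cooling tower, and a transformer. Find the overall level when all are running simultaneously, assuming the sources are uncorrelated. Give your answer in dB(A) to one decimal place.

86.5 dB(A)

Incoherent sources combine by intensity addition: L_total = 10·log₁₀(Σ 10^(L_i/10)).
Σ 10^(L/10) = 10^(80/10) + 10^(85/10) + 10^(75/10) = 4.479e+08.
L_total = 10·log₁₀(4.479e+08) = 86.51 dB(A).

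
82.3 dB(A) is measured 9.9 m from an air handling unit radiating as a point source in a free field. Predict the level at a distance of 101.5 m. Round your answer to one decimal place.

Point-source attenuation: ΔL = 20·log₁₀(r₂/r₁) = 20·log₁₀(101.5/9.9) = 20.217 dB.
L₂ = 82.3 − 20·log₁₀(101.5/9.9) = 82.3 − 20.217 = 62.08 dB(A).

62.1 dB(A)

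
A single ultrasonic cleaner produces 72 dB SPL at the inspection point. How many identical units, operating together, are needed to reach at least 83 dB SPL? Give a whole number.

13

N identical sources give L₁ + 10·log₁₀ N, so require 10·log₁₀ N ≥ 83 − 72 = 11.0 dB.
N ≥ 10^(11.0/10) = 12.589, so N = 13.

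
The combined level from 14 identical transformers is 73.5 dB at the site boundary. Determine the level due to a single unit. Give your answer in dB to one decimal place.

62.0 dB

Dividing the total intensity by 14 lowers the level by 10·log₁₀ 14 = 11.461 dB: L₁ = 73.5 − 11.461.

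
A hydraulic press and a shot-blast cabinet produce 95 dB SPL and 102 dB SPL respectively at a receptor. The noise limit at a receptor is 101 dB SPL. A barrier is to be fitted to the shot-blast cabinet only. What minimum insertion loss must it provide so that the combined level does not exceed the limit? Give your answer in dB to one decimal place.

The untreated sources together contribute 10^(95/10) = 3.162e+09, i.e. 95.00 dB SPL.
To meet 101 dB SPL overall, the treated shot-blast cabinet may contribute at most 10^(101/10) − 3.162e+09 = 9.427e+09, i.e. 99.74 dB SPL.
Required insertion loss = 102 − 99.74 = 2.26 dB.

2.3 dB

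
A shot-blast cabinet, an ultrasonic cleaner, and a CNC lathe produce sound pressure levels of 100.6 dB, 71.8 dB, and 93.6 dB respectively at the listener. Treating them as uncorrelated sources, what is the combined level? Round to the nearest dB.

For uncorrelated sources the intensities add, so convert each level to linear form, sum, and take 10·log₁₀ of the total.
Σ 10^(L/10) = 10^(100.6/10) + 10^(71.8/10) + 10^(93.6/10) = 1.379e+10.
L_total = 10·log₁₀(1.379e+10) = 101.39 dB.

101 dB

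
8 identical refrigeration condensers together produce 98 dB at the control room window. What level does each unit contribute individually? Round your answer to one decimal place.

8 equal contributions raise the level by 10·log₁₀ 8 = 9.031 dB, so each unit alone gives 98 − 9.031.

89.0 dB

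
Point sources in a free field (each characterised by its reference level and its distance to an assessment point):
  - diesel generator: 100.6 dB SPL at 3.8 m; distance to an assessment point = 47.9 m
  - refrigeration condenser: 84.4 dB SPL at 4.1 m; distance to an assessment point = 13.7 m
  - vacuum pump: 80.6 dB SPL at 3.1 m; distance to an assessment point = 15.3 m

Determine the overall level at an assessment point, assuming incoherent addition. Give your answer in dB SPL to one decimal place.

80.1 dB SPL

Apply inverse-square spreading to bring every level to the receiver, then sum 10^(L/10).
diesel generator: 100.6 − 20·log₁₀(47.9/3.8) = 100.6 − 22.01 = 78.59 dB SPL.
refrigeration condenser: 84.4 − 20·log₁₀(13.7/4.1) = 84.4 − 10.48 = 73.92 dB SPL.
vacuum pump: 80.6 − 20·log₁₀(15.3/3.1) = 80.6 − 13.87 = 66.73 dB SPL.
Σ 10^(L/10) = 1.016e+08 → L_total = 10·log₁₀(1.016e+08) = 80.07 dB SPL.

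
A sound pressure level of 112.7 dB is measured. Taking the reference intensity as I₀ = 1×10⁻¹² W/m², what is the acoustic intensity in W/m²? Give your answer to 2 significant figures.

I = I₀·10^(L/10) = 10⁻¹² × 10^(112.7/10) = 10^(-0.730).

0.19 W/m²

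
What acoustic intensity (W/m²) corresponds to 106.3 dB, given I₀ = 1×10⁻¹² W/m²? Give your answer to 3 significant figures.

0.0427 W/m²

I/I₀ = 10^(106.3/10) = 4.266e+10, so I = 4.266e+10 × 10⁻¹² W/m².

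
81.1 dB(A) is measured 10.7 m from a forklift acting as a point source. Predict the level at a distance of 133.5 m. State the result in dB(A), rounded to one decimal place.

For a point source, L₂ = L₁ − 20·log₁₀(r₂/r₁).
L₂ = 81.1 − 20·log₁₀(133.5/10.7) = 81.1 − 21.922 = 59.18 dB(A).

59.2 dB(A)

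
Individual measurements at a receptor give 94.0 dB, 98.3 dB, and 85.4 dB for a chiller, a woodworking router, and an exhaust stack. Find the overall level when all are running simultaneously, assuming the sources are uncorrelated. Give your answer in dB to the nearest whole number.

Incoherent sources combine by intensity addition: L_total = 10·log₁₀(Σ 10^(L_i/10)).
Σ 10^(L/10) = 10^(94.0/10) + 10^(98.3/10) + 10^(85.4/10) = 9.619e+09.
L_total = 10·log₁₀(9.619e+09) = 99.83 dB.

100 dB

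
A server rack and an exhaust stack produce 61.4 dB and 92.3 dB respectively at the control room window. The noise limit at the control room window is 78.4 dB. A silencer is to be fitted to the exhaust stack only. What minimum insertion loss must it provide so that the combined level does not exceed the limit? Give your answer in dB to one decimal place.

The untreated sources together contribute 10^(61.4/10) = 1.380e+06, i.e. 61.40 dB.
To meet 78.4 dB overall, the treated exhaust stack may contribute at most 10^(78.4/10) − 1.380e+06 = 6.780e+07, i.e. 78.31 dB.
Required insertion loss = 92.3 − 78.31 = 13.99 dB.

14.0 dB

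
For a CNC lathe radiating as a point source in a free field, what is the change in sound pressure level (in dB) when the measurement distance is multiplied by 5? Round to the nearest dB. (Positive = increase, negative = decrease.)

-14 dB

Point-source spreading: ΔL = −20·log₁₀(r₂/r₁).
ΔL = −20·log₁₀(5) = -13.98 dB.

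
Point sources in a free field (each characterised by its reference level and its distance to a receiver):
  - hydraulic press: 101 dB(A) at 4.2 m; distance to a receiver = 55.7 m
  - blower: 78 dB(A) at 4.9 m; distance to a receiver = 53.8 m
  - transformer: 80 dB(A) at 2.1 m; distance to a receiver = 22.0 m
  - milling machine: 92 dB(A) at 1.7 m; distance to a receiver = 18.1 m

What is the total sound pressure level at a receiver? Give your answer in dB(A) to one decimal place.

79.4 dB(A)

First find each source's level at the receiver (point-source: −20·log₁₀(r/r_ref)), then combine on an intensity basis.
hydraulic press: 101 − 20·log₁₀(55.7/4.2) = 101 − 22.45 = 78.55 dB(A).
blower: 78 − 20·log₁₀(53.8/4.9) = 78 − 20.81 = 57.19 dB(A).
transformer: 80 − 20·log₁₀(22.0/2.1) = 80 − 20.40 = 59.60 dB(A).
milling machine: 92 − 20·log₁₀(18.1/1.7) = 92 − 20.54 = 71.46 dB(A).
Σ 10^(L/10) = 8.700e+07 → L_total = 10·log₁₀(8.700e+07) = 79.39 dB(A).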